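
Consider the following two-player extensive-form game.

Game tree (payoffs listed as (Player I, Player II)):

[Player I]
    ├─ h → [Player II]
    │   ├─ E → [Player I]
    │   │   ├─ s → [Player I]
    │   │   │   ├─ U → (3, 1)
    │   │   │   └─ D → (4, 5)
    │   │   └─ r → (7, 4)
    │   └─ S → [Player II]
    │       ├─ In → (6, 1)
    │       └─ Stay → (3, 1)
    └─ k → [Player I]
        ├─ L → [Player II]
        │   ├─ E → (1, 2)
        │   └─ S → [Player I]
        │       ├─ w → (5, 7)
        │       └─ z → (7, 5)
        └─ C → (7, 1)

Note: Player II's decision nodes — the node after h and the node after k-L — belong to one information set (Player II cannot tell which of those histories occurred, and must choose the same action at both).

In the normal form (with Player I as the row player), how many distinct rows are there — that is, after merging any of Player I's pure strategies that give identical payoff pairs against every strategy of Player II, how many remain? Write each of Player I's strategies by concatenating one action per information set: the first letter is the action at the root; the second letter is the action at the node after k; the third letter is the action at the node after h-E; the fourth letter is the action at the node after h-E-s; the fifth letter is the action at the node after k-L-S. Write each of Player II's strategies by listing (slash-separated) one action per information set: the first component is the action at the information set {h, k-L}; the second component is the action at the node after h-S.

Player I has 32 pure strategies: hLsUw, hLsUz, hLsDw, hLsDz, hLrUw, hLrUz, hLrDw, hLrDz, hCsUw, hCsUz, hCsDw, hCsDz, hCrUw, hCrUz, hCrDw, hCrDz, kLsUw, kLsUz, kLsDw, kLsDz, kLrUw, kLrUz, kLrDw, kLrDz, kCsUw, kCsUz, kCsDw, kCsDz, kCrUw, kCrUz, kCrDw, kCrDz. Columns: E/In, E/Stay, S/In, S/Stay.
{hLsUw, hLsUz, hCsUw, hCsUz} → row (3,1) (3,1) (6,1) (3,1)
{hLsDw, hLsDz, hCsDw, hCsDz} → row (4,5) (4,5) (6,1) (3,1)
{hLrUw, hLrUz, hLrDw, hLrDz, hCrUw, hCrUz, hCrDw, hCrDz} → row (7,4) (7,4) (6,1) (3,1)
{kLsUw, kLsDw, kLrUw, kLrDw} → row (1,2) (1,2) (5,7) (5,7)
{kLsUz, kLsDz, kLrUz, kLrDz} → row (1,2) (1,2) (7,5) (7,5)
{kCsUw, kCsUz, kCsDw, kCsDz, kCrUw, kCrUz, kCrDw, kCrDz} → row (7,1) (7,1) (7,1) (7,1)
That's 6 distinct rows out of 32 strategies.

6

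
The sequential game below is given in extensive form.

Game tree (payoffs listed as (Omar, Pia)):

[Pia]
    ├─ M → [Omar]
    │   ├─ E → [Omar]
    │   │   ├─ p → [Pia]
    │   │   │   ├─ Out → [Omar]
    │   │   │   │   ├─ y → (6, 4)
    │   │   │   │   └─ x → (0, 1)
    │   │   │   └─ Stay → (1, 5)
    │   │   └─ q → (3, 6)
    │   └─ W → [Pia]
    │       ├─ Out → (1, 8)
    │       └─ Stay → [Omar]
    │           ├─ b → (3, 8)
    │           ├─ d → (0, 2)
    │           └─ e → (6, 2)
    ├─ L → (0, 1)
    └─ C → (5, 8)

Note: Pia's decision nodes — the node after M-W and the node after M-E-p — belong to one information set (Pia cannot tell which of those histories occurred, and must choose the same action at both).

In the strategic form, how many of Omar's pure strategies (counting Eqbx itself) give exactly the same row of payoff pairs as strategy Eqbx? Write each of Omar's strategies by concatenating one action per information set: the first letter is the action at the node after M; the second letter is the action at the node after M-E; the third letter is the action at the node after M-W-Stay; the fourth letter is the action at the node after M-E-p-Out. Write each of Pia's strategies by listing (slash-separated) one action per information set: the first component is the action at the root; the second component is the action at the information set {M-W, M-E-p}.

Row for Eqbx (columns M/Out, M/Stay, L/Out, L/Stay, C/Out, C/Stay): (3,6) (3,6) (0,1) (0,1) (5,8) (5,8).
Under Eqbx, Omar's choice at the node after M-W-Stay and at the node after M-E-p-Out can never be reached regardless of what Pia does, so varying those choices leaves every outcome unchanged.
Holding the reachable choices fixed and varying the unreachable ones freely already gives 3 × 2 = 6 equivalent strategies.
No other strategy reproduces this row, so those 6 are the full class: Eqby, Eqbx, Eqdy, Eqdx, Eqey, Eqex.

6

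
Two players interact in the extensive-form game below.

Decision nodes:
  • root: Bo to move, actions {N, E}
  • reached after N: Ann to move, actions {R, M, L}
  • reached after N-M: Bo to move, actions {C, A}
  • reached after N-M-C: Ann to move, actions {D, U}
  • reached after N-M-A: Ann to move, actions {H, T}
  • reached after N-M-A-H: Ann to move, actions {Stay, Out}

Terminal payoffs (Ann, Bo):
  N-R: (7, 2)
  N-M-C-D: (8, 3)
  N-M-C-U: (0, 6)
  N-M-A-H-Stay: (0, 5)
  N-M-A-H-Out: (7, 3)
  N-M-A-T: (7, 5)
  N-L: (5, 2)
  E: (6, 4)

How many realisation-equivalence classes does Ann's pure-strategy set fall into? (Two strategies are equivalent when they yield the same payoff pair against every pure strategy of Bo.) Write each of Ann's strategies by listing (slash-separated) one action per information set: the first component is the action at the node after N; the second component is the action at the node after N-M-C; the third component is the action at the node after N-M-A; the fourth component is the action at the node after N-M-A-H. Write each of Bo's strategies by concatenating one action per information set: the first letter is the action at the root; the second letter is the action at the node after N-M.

8

Ann has 24 pure strategies: R/D/H/Stay, R/D/H/Out, R/D/T/Stay, R/D/T/Out, R/U/H/Stay, R/U/H/Out, R/U/T/Stay, R/U/T/Out, M/D/H/Stay, M/D/H/Out, M/D/T/Stay, M/D/T/Out, M/U/H/Stay, M/U/H/Out, M/U/T/Stay, M/U/T/Out, L/D/H/Stay, L/D/H/Out, L/D/T/Stay, L/D/T/Out, L/U/H/Stay, L/U/H/Out, L/U/T/Stay, L/U/T/Out. Columns: NC, NA, EC, EA.
{R/D/H/Stay, R/D/H/Out, R/D/T/Stay, R/D/T/Out, R/U/H/Stay, R/U/H/Out, R/U/T/Stay, R/U/T/Out} → row (7,2) (7,2) (6,4) (6,4)
{M/D/H/Stay} → row (8,3) (0,5) (6,4) (6,4)
{M/D/H/Out} → row (8,3) (7,3) (6,4) (6,4)
{M/D/T/Stay, M/D/T/Out} → row (8,3) (7,5) (6,4) (6,4)
{M/U/H/Stay} → row (0,6) (0,5) (6,4) (6,4)
{M/U/H/Out} → row (0,6) (7,3) (6,4) (6,4)
{M/U/T/Stay, M/U/T/Out} → row (0,6) (7,5) (6,4) (6,4)
{L/D/H/Stay, L/D/H/Out, L/D/T/Stay, L/D/T/Out, L/U/H/Stay, L/U/H/Out, L/U/T/Stay, L/U/T/Out} → row (5,2) (5,2) (6,4) (6,4)
That's 8 distinct rows out of 24 strategies.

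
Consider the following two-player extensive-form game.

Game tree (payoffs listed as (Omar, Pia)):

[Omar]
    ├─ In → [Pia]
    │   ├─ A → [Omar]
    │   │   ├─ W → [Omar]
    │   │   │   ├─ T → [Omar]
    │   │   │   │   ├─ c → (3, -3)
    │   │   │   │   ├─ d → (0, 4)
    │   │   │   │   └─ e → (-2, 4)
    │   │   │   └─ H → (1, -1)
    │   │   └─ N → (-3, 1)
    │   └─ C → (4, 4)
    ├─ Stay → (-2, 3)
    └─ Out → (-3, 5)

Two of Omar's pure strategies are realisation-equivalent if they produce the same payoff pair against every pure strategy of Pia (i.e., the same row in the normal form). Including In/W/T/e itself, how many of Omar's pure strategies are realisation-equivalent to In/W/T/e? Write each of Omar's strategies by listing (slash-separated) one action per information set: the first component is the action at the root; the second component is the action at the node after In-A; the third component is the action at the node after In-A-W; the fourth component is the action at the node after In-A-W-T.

Row for In/W/T/e (columns A, C): (-2,4) (4,4).
Every one of Omar's information sets is on the play path for some reply by Pia when Omar follows In/W/T/e.
Changing the action at any of them therefore changes at least one column, so only In/W/T/e itself gives this row.

1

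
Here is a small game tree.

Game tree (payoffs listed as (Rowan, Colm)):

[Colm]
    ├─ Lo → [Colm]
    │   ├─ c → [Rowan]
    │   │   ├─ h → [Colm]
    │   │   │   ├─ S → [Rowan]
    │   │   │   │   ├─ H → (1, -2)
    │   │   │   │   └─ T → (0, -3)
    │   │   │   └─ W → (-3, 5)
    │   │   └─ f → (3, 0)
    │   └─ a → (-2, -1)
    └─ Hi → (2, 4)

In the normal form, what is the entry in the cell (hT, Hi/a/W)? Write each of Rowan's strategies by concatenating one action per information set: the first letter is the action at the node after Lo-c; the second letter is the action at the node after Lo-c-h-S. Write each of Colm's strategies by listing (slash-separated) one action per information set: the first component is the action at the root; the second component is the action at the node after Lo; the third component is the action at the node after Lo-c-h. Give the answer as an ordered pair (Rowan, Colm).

(2, 4)

Trace the play path from the root:
  Colm plays Hi
→ terminal payoff (2, 4).
(Rowan's choice at the node after Lo-c is never reached on this path, so it doesn't affect the outcome.)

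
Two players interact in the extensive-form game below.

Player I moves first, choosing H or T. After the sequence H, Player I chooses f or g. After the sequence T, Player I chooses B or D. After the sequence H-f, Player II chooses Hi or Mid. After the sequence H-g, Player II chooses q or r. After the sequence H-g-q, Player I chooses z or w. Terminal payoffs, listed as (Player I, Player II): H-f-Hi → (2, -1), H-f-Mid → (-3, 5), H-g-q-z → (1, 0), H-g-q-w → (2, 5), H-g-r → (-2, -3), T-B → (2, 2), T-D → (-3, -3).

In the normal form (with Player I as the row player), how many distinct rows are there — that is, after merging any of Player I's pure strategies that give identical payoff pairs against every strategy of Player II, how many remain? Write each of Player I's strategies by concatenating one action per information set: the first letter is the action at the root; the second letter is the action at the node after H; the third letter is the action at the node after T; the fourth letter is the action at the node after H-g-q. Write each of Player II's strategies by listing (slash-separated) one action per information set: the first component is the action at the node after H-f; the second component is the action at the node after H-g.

5

Player I has 16 pure strategies: HfBz, HfBw, HfDz, HfDw, HgBz, HgBw, HgDz, HgDw, TfBz, TfBw, TfDz, TfDw, TgBz, TgBw, TgDz, TgDw. Columns: Hi/q, Hi/r, Mid/q, Mid/r.
{HfBz, HfBw, HfDz, HfDw} → row (2,-1) (2,-1) (-3,5) (-3,5)
{HgBz, HgDz} → row (1,0) (-2,-3) (1,0) (-2,-3)
{HgBw, HgDw} → row (2,5) (-2,-3) (2,5) (-2,-3)
{TfBz, TfBw, TgBz, TgBw} → row (2,2) (2,2) (2,2) (2,2)
{TfDz, TfDw, TgDz, TgDw} → row (-3,-3) (-3,-3) (-3,-3) (-3,-3)
That's 5 distinct rows out of 16 strategies.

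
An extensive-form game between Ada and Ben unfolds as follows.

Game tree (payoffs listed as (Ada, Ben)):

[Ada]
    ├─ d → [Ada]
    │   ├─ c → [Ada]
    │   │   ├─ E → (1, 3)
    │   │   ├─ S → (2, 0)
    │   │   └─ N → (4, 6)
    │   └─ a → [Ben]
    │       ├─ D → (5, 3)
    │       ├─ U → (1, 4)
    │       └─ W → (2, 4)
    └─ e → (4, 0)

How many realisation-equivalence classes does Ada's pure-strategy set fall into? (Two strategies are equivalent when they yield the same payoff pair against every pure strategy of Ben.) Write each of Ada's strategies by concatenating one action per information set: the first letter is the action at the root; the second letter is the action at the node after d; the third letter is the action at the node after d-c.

5

Ada has 12 pure strategies: dcE, dcS, dcN, daE, daS, daN, ecE, ecS, ecN, eaE, eaS, eaN. Columns: D, U, W.
{dcE} → row (1,3) (1,3) (1,3)
{dcS} → row (2,0) (2,0) (2,0)
{dcN} → row (4,6) (4,6) (4,6)
{daE, daS, daN} → row (5,3) (1,4) (2,4)
{ecE, ecS, ecN, eaE, eaS, eaN} → row (4,0) (4,0) (4,0)
That's 5 distinct rows out of 12 strategies.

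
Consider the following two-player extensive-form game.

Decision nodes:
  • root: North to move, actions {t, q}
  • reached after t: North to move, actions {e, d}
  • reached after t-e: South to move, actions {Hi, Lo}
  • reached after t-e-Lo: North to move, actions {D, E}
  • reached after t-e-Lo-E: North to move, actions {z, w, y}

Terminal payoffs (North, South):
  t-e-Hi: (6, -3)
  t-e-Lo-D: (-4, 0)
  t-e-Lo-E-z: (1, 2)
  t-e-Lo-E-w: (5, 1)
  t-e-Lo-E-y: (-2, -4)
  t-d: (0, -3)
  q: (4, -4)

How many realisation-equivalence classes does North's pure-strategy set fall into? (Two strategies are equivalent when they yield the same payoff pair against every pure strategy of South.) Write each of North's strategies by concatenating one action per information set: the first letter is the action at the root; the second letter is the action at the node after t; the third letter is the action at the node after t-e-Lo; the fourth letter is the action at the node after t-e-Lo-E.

North has 24 pure strategies: teDz, teDw, teDy, teEz, teEw, teEy, tdDz, tdDw, tdDy, tdEz, tdEw, tdEy, qeDz, qeDw, qeDy, qeEz, qeEw, qeEy, qdDz, qdDw, qdDy, qdEz, qdEw, qdEy. Columns: Hi, Lo.
{teDz, teDw, teDy} → row (6,-3) (-4,0)
{teEz} → row (6,-3) (1,2)
{teEw} → row (6,-3) (5,1)
{teEy} → row (6,-3) (-2,-4)
{tdDz, tdDw, tdDy, tdEz, tdEw, tdEy} → row (0,-3) (0,-3)
{qeDz, qeDw, qeDy, qeEz, qeEw, qeEy, qdDz, qdDw, qdDy, qdEz, qdEw, qdEy} → row (4,-4) (4,-4)
That's 6 distinct rows out of 24 strategies.

6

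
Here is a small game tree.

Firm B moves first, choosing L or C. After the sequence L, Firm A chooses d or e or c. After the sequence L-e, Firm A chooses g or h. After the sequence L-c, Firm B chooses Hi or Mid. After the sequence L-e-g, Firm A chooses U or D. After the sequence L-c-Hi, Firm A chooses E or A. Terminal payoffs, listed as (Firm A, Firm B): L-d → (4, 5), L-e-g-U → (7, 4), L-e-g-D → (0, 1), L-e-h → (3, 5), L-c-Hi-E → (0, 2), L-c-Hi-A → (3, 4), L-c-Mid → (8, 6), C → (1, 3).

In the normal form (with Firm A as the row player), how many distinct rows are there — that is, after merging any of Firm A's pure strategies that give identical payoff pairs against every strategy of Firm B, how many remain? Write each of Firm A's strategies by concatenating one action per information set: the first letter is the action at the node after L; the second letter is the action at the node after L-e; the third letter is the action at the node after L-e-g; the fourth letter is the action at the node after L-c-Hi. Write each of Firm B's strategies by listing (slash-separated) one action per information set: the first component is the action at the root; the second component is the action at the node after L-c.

Firm A has 24 pure strategies: dgUE, dgUA, dgDE, dgDA, dhUE, dhUA, dhDE, dhDA, egUE, egUA, egDE, egDA, ehUE, ehUA, ehDE, ehDA, cgUE, cgUA, cgDE, cgDA, chUE, chUA, chDE, chDA. Columns: L/Hi, L/Mid, C/Hi, C/Mid.
{dgUE, dgUA, dgDE, dgDA, dhUE, dhUA, dhDE, dhDA} → row (4,5) (4,5) (1,3) (1,3)
{egUE, egUA} → row (7,4) (7,4) (1,3) (1,3)
{egDE, egDA} → row (0,1) (0,1) (1,3) (1,3)
{ehUE, ehUA, ehDE, ehDA} → row (3,5) (3,5) (1,3) (1,3)
{cgUE, cgDE, chUE, chDE} → row (0,2) (8,6) (1,3) (1,3)
{cgUA, cgDA, chUA, chDA} → row (3,4) (8,6) (1,3) (1,3)
That's 6 distinct rows out of 24 strategies.

6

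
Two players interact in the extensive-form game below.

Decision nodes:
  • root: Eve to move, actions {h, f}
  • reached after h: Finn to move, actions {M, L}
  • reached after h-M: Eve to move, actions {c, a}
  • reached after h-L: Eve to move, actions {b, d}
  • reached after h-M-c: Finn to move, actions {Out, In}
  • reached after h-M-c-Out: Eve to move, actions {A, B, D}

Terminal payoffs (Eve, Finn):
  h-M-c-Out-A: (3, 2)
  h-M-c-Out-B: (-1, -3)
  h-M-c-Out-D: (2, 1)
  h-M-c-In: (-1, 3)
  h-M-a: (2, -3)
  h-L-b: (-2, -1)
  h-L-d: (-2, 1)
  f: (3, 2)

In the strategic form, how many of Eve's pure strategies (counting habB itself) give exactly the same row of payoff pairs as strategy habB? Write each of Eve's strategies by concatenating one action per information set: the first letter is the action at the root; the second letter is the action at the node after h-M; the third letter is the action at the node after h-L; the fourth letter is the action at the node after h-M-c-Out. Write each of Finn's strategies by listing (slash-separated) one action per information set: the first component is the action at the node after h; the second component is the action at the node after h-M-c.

Row for habB (columns M/Out, M/In, L/Out, L/In): (2,-3) (2,-3) (-2,-1) (-2,-1).
Under habB, Eve's choice at the node after h-M-c-Out can never be reached regardless of what Finn does, so varying those choices leaves every outcome unchanged.
Holding the reachable choices fixed and varying the unreachable one freely already gives 3 equivalent strategies.
No other strategy reproduces this row, so those 3 are the full class: habA, habB, habD.

3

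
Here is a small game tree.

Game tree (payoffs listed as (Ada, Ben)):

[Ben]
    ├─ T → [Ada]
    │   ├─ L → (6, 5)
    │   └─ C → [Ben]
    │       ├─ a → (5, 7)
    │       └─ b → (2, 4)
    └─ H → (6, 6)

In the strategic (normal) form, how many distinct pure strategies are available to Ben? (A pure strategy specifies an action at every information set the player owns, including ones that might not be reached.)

4

Ben owns the root with actions {T, H} — two choices.
Ben owns the node after T-C with actions {a, b} — two choices.
A pure strategy fixes one action at each information set independently, so the count is the product 2 × 2 = 4.
(For reference, Ada has 2 pure strategies, giving a 4×2 normal-form matrix.)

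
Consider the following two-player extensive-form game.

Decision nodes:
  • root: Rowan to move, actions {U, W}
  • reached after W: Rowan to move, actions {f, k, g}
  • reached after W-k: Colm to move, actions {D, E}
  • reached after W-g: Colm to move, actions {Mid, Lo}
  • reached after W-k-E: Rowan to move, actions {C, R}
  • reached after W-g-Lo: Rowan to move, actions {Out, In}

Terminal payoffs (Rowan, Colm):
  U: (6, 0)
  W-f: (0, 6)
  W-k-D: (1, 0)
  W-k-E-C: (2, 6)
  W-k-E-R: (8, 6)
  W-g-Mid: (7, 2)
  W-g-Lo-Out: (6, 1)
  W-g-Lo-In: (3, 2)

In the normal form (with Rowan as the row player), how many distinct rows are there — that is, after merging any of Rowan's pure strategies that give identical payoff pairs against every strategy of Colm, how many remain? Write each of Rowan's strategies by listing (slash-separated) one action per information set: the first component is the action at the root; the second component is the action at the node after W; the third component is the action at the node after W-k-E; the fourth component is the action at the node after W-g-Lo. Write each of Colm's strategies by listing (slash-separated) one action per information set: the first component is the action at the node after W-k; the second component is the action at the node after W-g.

6

Rowan has 24 pure strategies: U/f/C/Out, U/f/C/In, U/f/R/Out, U/f/R/In, U/k/C/Out, U/k/C/In, U/k/R/Out, U/k/R/In, U/g/C/Out, U/g/C/In, U/g/R/Out, U/g/R/In, W/f/C/Out, W/f/C/In, W/f/R/Out, W/f/R/In, W/k/C/Out, W/k/C/In, W/k/R/Out, W/k/R/In, W/g/C/Out, W/g/C/In, W/g/R/Out, W/g/R/In. Columns: D/Mid, D/Lo, E/Mid, E/Lo.
{U/f/C/Out, U/f/C/In, U/f/R/Out, U/f/R/In, U/k/C/Out, U/k/C/In, U/k/R/Out, U/k/R/In, U/g/C/Out, U/g/C/In, U/g/R/Out, U/g/R/In} → row (6,0) (6,0) (6,0) (6,0)
{W/f/C/Out, W/f/C/In, W/f/R/Out, W/f/R/In} → row (0,6) (0,6) (0,6) (0,6)
{W/k/C/Out, W/k/C/In} → row (1,0) (1,0) (2,6) (2,6)
{W/k/R/Out, W/k/R/In} → row (1,0) (1,0) (8,6) (8,6)
{W/g/C/Out, W/g/R/Out} → row (7,2) (6,1) (7,2) (6,1)
{W/g/C/In, W/g/R/In} → row (7,2) (3,2) (7,2) (3,2)
That's 6 distinct rows out of 24 strategies.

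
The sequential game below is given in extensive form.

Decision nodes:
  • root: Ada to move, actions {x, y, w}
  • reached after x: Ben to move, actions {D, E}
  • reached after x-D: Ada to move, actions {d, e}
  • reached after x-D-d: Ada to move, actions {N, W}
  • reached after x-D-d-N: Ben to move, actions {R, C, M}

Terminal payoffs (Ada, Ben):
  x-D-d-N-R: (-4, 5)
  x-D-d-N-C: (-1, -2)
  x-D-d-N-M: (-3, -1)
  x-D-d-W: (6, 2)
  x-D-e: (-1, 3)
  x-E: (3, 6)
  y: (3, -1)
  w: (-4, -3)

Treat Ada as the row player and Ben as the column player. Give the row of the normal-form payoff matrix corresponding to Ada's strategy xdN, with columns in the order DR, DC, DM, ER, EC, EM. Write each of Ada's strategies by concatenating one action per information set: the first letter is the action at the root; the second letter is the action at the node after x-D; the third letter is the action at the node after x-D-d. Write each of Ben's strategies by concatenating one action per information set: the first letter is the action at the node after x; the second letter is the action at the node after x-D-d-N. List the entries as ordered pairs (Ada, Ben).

(-4,5) (-1,-2) (-3,-1) (3,6) (3,6) (3,6)

vs DR: Ada plays x → Ben plays D at [x] → Ada plays d at [x-D] → Ada plays N at [x-D-d] → Ben plays R at [x-D-d-N] → (-4, 5)
vs DC: Ada plays x → Ben plays D at [x] → Ada plays d at [x-D] → Ada plays N at [x-D-d] → Ben plays C at [x-D-d-N] → (-1, -2)
vs DM: Ada plays x → Ben plays D at [x] → Ada plays d at [x-D] → Ada plays N at [x-D-d] → Ben plays M at [x-D-d-N] → (-3, -1)
vs ER: Ada plays x → Ben plays E at [x] → (3, 6)
vs EC: Ada plays x → Ben plays E at [x] → (3, 6)
vs EM: Ada plays x → Ben plays E at [x] → (3, 6)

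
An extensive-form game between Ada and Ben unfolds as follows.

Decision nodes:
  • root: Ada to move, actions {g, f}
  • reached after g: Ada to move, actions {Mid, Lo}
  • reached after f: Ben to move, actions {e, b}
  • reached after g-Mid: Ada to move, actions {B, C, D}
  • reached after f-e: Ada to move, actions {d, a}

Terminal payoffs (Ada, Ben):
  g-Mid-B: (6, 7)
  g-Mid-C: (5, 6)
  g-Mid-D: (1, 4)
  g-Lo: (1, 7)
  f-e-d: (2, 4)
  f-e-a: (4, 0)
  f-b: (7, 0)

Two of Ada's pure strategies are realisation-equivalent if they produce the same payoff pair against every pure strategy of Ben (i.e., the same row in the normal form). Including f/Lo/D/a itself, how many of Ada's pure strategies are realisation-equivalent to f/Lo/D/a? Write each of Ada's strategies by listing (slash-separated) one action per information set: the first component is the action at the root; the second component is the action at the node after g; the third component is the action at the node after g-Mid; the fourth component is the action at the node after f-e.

Row for f/Lo/D/a (columns e, b): (4,0) (7,0).
Under f/Lo/D/a, Ada's choice at the node after g and at the node after g-Mid can never be reached regardless of what Ben does, so varying those choices leaves every outcome unchanged.
Holding the reachable choices fixed and varying the unreachable ones freely already gives 2 × 3 = 6 equivalent strategies.
No other strategy reproduces this row, so those 6 are the full class: f/Mid/B/a, f/Mid/C/a, f/Mid/D/a, f/Lo/B/a, f/Lo/C/a, f/Lo/D/a.

6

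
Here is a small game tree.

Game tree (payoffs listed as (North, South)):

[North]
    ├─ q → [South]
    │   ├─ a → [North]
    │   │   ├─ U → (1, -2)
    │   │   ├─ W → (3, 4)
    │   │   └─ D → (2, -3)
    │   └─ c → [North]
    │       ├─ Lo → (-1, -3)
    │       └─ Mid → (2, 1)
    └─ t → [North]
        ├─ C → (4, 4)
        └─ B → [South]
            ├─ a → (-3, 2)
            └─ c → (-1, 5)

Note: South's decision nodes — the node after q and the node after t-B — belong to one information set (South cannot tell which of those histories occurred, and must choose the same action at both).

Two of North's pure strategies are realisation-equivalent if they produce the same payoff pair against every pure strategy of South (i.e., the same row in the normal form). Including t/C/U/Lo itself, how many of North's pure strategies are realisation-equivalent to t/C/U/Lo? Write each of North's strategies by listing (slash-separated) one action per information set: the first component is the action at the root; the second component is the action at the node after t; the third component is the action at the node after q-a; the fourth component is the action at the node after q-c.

Row for t/C/U/Lo (columns a, c): (4,4) (4,4).
Under t/C/U/Lo, North's choice at the node after q-a and at the node after q-c can never be reached regardless of what South does, so varying those choices leaves every outcome unchanged.
Holding the reachable choices fixed and varying the unreachable ones freely already gives 3 × 2 = 6 equivalent strategies.
No other strategy reproduces this row, so those 6 are the full class: t/C/U/Lo, t/C/U/Mid, t/C/W/Lo, t/C/W/Mid, t/C/D/Lo, t/C/D/Mid.

6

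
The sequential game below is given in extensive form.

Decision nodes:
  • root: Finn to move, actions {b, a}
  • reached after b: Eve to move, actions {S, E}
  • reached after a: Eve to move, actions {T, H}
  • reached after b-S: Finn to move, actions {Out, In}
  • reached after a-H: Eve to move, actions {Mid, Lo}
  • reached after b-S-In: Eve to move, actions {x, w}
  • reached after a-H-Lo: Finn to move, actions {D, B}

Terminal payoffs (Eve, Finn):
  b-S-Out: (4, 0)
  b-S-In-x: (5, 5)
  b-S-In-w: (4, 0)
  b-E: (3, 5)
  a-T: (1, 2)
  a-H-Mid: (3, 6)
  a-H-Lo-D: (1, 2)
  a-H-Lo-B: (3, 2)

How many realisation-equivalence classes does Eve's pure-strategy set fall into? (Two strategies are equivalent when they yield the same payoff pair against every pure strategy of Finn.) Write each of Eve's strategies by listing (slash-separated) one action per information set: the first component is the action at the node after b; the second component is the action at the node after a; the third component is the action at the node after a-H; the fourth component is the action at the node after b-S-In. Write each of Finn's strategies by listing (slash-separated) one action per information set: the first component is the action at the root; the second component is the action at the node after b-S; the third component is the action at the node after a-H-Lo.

Eve has 16 pure strategies: S/T/Mid/x, S/T/Mid/w, S/T/Lo/x, S/T/Lo/w, S/H/Mid/x, S/H/Mid/w, S/H/Lo/x, S/H/Lo/w, E/T/Mid/x, E/T/Mid/w, E/T/Lo/x, E/T/Lo/w, E/H/Mid/x, E/H/Mid/w, E/H/Lo/x, E/H/Lo/w. Columns: b/Out/D, b/Out/B, b/In/D, b/In/B, a/Out/D, a/Out/B, a/In/D, a/In/B.
{S/T/Mid/x, S/T/Lo/x} → row (4,0) (4,0) (5,5) (5,5) (1,2) (1,2) (1,2) (1,2)
{S/T/Mid/w, S/T/Lo/w} → row (4,0) (4,0) (4,0) (4,0) (1,2) (1,2) (1,2) (1,2)
{S/H/Mid/x} → row (4,0) (4,0) (5,5) (5,5) (3,6) (3,6) (3,6) (3,6)
{S/H/Mid/w} → row (4,0) (4,0) (4,0) (4,0) (3,6) (3,6) (3,6) (3,6)
{S/H/Lo/x} → row (4,0) (4,0) (5,5) (5,5) (1,2) (3,2) (1,2) (3,2)
{S/H/Lo/w} → row (4,0) (4,0) (4,0) (4,0) (1,2) (3,2) (1,2) (3,2)
{E/T/Mid/x, E/T/Mid/w, E/T/Lo/x, E/T/Lo/w} → row (3,5) (3,5) (3,5) (3,5) (1,2) (1,2) (1,2) (1,2)
{E/H/Mid/x, E/H/Mid/w} → row (3,5) (3,5) (3,5) (3,5) (3,6) (3,6) (3,6) (3,6)
{E/H/Lo/x, E/H/Lo/w} → row (3,5) (3,5) (3,5) (3,5) (1,2) (3,2) (1,2) (3,2)
That's 9 distinct rows out of 16 strategies.

9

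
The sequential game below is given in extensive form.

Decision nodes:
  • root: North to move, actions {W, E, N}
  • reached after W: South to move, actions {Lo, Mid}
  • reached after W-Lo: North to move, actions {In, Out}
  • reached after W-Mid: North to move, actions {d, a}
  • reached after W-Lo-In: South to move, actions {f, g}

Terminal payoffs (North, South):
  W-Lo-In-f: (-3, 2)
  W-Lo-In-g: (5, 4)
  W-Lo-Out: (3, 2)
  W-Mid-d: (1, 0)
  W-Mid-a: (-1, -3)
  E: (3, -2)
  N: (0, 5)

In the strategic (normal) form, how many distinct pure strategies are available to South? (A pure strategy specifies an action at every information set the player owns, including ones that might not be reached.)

4

South owns the node after W with actions {Lo, Mid} — two choices.
South owns the node after W-Lo-In with actions {f, g} — two choices.
A pure strategy fixes one action at each information set independently, so the count is the product 2 × 2 = 4.
(For reference, North has 12 pure strategies, giving a 4×12 normal-form matrix.)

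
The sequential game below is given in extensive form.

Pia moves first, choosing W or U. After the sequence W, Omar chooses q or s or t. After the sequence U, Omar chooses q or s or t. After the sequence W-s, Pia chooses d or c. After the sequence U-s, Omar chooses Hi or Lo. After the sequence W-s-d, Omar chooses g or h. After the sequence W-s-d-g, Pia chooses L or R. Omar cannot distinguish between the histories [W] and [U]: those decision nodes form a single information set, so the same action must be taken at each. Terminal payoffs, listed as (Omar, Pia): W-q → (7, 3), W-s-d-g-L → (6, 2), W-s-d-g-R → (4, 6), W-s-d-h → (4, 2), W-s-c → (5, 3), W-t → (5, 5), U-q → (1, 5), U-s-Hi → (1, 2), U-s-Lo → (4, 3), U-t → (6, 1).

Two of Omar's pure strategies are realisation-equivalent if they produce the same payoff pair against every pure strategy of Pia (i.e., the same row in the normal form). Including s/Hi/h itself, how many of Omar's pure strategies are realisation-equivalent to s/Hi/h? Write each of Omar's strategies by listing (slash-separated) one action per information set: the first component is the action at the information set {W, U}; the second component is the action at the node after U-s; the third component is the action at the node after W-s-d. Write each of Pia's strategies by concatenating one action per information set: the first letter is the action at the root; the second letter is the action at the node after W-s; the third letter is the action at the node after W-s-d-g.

Row for s/Hi/h (columns WdL, WdR, WcL, WcR, UdL, UdR, UcL, UcR): (4,2) (4,2) (5,3) (5,3) (1,2) (1,2) (1,2) (1,2).
Every one of Omar's information sets is on the play path for some reply by Pia when Omar follows s/Hi/h.
Changing the action at any of them therefore changes at least one column, so only s/Hi/h itself gives this row.

1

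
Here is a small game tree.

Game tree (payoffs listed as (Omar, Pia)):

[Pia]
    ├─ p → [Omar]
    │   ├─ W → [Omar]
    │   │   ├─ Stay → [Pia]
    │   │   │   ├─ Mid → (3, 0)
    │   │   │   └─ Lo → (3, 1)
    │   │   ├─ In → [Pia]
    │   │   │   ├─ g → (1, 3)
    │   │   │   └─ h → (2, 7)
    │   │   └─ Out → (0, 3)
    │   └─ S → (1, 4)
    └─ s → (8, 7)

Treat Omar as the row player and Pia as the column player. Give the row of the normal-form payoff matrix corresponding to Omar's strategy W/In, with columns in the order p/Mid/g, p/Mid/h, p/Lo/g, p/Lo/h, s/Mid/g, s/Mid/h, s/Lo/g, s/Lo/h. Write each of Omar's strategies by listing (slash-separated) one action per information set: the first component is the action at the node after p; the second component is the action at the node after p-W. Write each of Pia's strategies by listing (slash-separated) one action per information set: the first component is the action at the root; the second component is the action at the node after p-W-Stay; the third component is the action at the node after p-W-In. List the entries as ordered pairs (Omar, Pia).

(1,3) (2,7) (1,3) (2,7) (8,7) (8,7) (8,7) (8,7)

vs p/Mid/g: Pia plays p → Omar plays W at [p] → Omar plays In at [p-W] → Pia plays g at [p-W-In] → (1, 3)
vs p/Mid/h: Pia plays p → Omar plays W at [p] → Omar plays In at [p-W] → Pia plays h at [p-W-In] → (2, 7)
vs p/Lo/g: Pia plays p → Omar plays W at [p] → Omar plays In at [p-W] → Pia plays g at [p-W-In] → (1, 3)
vs p/Lo/h: Pia plays p → Omar plays W at [p] → Omar plays In at [p-W] → Pia plays h at [p-W-In] → (2, 7)
vs s/Mid/g: Pia plays s → (8, 7)
vs s/Mid/h: Pia plays s → (8, 7)
vs s/Lo/g: Pia plays s → (8, 7)
vs s/Lo/h: Pia plays s → (8, 7)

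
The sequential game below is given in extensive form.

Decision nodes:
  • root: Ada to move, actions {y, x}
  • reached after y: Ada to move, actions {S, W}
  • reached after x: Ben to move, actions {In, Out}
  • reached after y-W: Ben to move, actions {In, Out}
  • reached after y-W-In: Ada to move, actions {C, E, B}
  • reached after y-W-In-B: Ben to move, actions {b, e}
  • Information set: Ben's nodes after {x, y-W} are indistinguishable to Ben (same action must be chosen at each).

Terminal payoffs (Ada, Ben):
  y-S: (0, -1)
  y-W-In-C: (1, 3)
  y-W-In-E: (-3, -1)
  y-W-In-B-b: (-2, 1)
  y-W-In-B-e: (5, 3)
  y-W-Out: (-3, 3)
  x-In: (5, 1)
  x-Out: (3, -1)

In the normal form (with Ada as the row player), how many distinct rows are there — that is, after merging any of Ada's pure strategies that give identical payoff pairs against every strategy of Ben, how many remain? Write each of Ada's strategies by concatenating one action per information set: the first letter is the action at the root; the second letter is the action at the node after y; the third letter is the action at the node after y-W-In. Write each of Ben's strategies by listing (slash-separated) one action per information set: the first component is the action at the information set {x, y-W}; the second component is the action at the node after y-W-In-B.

5

Ada has 12 pure strategies: ySC, ySE, ySB, yWC, yWE, yWB, xSC, xSE, xSB, xWC, xWE, xWB. Columns: In/b, In/e, Out/b, Out/e.
{ySC, ySE, ySB} → row (0,-1) (0,-1) (0,-1) (0,-1)
{yWC} → row (1,3) (1,3) (-3,3) (-3,3)
{yWE} → row (-3,-1) (-3,-1) (-3,3) (-3,3)
{yWB} → row (-2,1) (5,3) (-3,3) (-3,3)
{xSC, xSE, xSB, xWC, xWE, xWB} → row (5,1) (5,1) (3,-1) (3,-1)
That's 5 distinct rows out of 12 strategies.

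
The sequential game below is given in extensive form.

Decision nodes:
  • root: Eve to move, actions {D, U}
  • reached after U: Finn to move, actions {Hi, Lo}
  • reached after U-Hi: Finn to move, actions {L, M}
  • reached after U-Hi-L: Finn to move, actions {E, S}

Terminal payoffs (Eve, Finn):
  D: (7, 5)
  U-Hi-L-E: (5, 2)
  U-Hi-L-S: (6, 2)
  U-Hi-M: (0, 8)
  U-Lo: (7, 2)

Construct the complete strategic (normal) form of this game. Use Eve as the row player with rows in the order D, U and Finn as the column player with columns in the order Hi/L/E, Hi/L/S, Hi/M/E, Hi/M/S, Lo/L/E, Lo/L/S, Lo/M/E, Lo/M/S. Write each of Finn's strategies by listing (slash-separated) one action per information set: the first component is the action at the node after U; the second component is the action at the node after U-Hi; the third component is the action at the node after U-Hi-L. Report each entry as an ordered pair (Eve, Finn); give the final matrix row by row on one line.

D: (7,5) (7,5) (7,5) (7,5) (7,5) (7,5) (7,5) (7,5) | U: (5,2) (6,2) (0,8) (0,8) (7,2) (7,2) (7,2) (7,2)

Row D: Hi/L/E→(7,5), Hi/L/S→(7,5), Hi/M/E→(7,5), Hi/M/S→(7,5), Lo/L/E→(7,5), Lo/L/S→(7,5), Lo/M/E→(7,5), Lo/M/S→(7,5)
Row U: Hi/L/E→(5,2), Hi/L/S→(6,2), Hi/M/E→(0,8), Hi/M/S→(0,8), Lo/L/E→(7,2), Lo/L/S→(7,2), Lo/M/E→(7,2), Lo/M/S→(7,2)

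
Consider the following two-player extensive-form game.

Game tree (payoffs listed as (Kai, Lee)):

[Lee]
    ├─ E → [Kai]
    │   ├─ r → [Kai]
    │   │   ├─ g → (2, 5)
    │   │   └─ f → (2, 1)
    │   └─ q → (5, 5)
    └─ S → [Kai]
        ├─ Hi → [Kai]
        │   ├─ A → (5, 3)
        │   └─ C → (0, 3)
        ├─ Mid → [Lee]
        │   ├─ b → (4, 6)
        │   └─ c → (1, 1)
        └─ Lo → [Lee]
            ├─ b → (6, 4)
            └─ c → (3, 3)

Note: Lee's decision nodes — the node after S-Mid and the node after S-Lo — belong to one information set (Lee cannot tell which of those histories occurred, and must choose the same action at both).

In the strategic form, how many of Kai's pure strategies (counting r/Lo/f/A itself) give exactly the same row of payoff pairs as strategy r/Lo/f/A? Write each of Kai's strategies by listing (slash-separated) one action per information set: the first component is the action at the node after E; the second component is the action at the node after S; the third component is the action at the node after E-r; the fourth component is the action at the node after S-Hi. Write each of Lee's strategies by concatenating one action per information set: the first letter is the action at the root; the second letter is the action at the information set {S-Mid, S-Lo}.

Row for r/Lo/f/A (columns Eb, Ec, Sb, Sc): (2,1) (2,1) (6,4) (3,3).
Under r/Lo/f/A, Kai's choice at the node after S-Hi can never be reached regardless of what Lee does, so varying those choices leaves every outcome unchanged.
Holding the reachable choices fixed and varying the unreachable one freely already gives 2 equivalent strategies.
No other strategy reproduces this row, so those 2 are the full class: r/Lo/f/A, r/Lo/f/C.

2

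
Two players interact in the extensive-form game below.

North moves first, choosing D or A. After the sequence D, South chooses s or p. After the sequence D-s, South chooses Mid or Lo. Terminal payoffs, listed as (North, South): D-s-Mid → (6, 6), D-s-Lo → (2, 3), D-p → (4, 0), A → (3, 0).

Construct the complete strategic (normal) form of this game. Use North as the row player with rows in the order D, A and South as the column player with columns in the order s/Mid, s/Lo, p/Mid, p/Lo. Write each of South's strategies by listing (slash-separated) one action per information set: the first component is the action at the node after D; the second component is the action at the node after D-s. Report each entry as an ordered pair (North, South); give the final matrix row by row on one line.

        s/Mid     s/Lo    p/Mid     p/Lo
   D    (6,6)    (2,3)    (4,0)    (4,0)
   A    (3,0)    (3,0)    (3,0)    (3,0)

D: (6,6) (2,3) (4,0) (4,0) | A: (3,0) (3,0) (3,0) (3,0)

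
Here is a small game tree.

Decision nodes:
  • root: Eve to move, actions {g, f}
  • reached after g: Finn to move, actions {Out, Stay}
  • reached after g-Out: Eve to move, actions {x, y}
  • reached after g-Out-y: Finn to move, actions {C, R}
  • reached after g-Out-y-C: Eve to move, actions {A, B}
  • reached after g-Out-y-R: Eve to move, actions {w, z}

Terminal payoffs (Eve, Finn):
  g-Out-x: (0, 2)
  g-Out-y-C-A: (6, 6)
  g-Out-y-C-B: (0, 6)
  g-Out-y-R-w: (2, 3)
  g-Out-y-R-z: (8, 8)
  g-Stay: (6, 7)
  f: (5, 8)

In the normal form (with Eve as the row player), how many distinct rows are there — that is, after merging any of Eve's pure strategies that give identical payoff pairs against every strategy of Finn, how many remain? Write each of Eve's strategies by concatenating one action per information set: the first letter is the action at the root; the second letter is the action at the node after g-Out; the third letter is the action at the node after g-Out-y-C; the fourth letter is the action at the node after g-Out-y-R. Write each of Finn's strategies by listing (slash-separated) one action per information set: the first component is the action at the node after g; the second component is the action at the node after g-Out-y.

6

Eve has 16 pure strategies: gxAw, gxAz, gxBw, gxBz, gyAw, gyAz, gyBw, gyBz, fxAw, fxAz, fxBw, fxBz, fyAw, fyAz, fyBw, fyBz. Columns: Out/C, Out/R, Stay/C, Stay/R.
{gxAw, gxAz, gxBw, gxBz} → row (0,2) (0,2) (6,7) (6,7)
{gyAw} → row (6,6) (2,3) (6,7) (6,7)
{gyAz} → row (6,6) (8,8) (6,7) (6,7)
{gyBw} → row (0,6) (2,3) (6,7) (6,7)
{gyBz} → row (0,6) (8,8) (6,7) (6,7)
{fxAw, fxAz, fxBw, fxBz, fyAw, fyAz, fyBw, fyBz} → row (5,8) (5,8) (5,8) (5,8)
That's 6 distinct rows out of 16 strategies.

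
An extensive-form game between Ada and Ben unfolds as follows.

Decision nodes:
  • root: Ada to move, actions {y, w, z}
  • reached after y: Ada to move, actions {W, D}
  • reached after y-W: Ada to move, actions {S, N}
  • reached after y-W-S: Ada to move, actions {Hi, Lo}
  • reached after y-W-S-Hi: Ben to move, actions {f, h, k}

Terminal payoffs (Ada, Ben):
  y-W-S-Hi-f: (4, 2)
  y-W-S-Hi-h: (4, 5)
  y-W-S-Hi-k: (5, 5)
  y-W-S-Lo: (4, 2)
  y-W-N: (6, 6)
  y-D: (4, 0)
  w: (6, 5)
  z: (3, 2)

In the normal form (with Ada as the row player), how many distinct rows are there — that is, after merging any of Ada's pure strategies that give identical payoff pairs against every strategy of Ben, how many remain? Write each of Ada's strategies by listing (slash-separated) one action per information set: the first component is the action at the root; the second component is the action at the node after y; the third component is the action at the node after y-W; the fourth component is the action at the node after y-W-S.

6

Ada has 24 pure strategies: y/W/S/Hi, y/W/S/Lo, y/W/N/Hi, y/W/N/Lo, y/D/S/Hi, y/D/S/Lo, y/D/N/Hi, y/D/N/Lo, w/W/S/Hi, w/W/S/Lo, w/W/N/Hi, w/W/N/Lo, w/D/S/Hi, w/D/S/Lo, w/D/N/Hi, w/D/N/Lo, z/W/S/Hi, z/W/S/Lo, z/W/N/Hi, z/W/N/Lo, z/D/S/Hi, z/D/S/Lo, z/D/N/Hi, z/D/N/Lo. Columns: f, h, k.
{y/W/S/Hi} → row (4,2) (4,5) (5,5)
{y/W/S/Lo} → row (4,2) (4,2) (4,2)
{y/W/N/Hi, y/W/N/Lo} → row (6,6) (6,6) (6,6)
{y/D/S/Hi, y/D/S/Lo, y/D/N/Hi, y/D/N/Lo} → row (4,0) (4,0) (4,0)
{w/W/S/Hi, w/W/S/Lo, w/W/N/Hi, w/W/N/Lo, w/D/S/Hi, w/D/S/Lo, w/D/N/Hi, w/D/N/Lo} → row (6,5) (6,5) (6,5)
{z/W/S/Hi, z/W/S/Lo, z/W/N/Hi, z/W/N/Lo, z/D/S/Hi, z/D/S/Lo, z/D/N/Hi, z/D/N/Lo} → row (3,2) (3,2) (3,2)
That's 6 distinct rows out of 24 strategies.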